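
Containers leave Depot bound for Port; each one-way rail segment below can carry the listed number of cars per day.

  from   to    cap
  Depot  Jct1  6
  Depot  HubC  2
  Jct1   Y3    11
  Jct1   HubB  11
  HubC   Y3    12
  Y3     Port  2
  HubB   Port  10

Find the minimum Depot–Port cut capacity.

Augment Depot→Jct1→Y3→Port: bottleneck 2, flow now 2.
Augment Depot→Jct1→HubB→Port: bottleneck 4, flow now 6.
Augment Depot→HubC→Y3→Jct1→HubB→Port: bottleneck 2, flow now 8. (uses reverse residual edge)
No augmenting path remains; maximum flow = 8.
By max-flow min-cut, the minimum cut capacity equals the max flow.
In the residual graph, reachable from Depot: {Depot}.
Min-cut edges: Depot→Jct1 (6), Depot→HubC (2); capacity 6 + 2 = 8.

8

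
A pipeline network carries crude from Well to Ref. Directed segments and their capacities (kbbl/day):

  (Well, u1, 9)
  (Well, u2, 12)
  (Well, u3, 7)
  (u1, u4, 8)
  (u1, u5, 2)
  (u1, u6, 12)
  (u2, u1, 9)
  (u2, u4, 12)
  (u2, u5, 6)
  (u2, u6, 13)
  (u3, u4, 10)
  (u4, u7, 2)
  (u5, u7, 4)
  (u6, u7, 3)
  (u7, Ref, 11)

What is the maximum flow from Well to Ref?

Augment Well→u1→u4→u7→Ref: bottleneck 2, flow now 2.
Augment Well→u1→u5→u7→Ref: bottleneck 2, flow now 4.
Augment Well→u1→u6→u7→Ref: bottleneck 3, flow now 7.
Augment Well→u2→u5→u7→Ref: bottleneck 2, flow now 9.
No augmenting path remains; maximum flow = 9.
In the residual graph, reachable from Well: {Well, u1, u2, u3, u4, u5, u6}.
Min-cut edges: u4→u7 (2), u5→u7 (4), u6→u7 (3); capacity 2 + 4 + 3 = 9.
This cut is saturated, so no flow can exceed 9.

9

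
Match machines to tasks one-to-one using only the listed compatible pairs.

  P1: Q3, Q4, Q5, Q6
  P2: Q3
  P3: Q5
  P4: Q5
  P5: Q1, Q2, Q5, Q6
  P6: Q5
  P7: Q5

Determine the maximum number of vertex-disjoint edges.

4

Unit-capacity flow: source→left, listed edges, right→sink; max matching = max flow.
Augmenting path P1→Q3 (+1); matched 1.
Augmenting path P3→Q5 (+1); matched 2.
Augmenting path P5→Q1 (+1); matched 3.
Augmenting path P2→Q3→P1→Q4 (+1); matched 4.
No augmenting path remains; maximum matching = 4.
König certificate: {P1, P2, P5, Q5} is a vertex cover of size 4 (every listed pair touches it), so no matching can be larger.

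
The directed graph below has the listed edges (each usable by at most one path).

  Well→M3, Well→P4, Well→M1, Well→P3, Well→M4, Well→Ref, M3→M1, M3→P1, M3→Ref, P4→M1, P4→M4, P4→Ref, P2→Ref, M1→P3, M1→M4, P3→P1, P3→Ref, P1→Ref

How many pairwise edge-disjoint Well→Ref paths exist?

5

Assign every edge capacity 1; by Menger, the answer equals the max flow.
Path Well→Ref (+1); total 1.
Path Well→M3→Ref (+1); total 2.
Path Well→P4→Ref (+1); total 3.
Path Well→P3→Ref (+1); total 4.
Path Well→M1→P3→P1→Ref (+1); total 5.
No residual Well→Ref path; max flow = 5.
Certifying cut of size 5: {Well→M1, Well→M3, Well→P3, Well→P4, Well→Ref}.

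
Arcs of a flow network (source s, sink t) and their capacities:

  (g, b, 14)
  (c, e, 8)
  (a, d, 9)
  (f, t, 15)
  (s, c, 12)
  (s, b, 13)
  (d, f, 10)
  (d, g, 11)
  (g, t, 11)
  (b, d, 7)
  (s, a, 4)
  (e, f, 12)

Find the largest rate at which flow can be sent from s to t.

19

Augment s→a→d→f→t: bottleneck 4, flow now 4.
Augment s→b→d→f→t: bottleneck 6, flow now 10.
Augment s→b→d→g→t: bottleneck 1, flow now 11.
Augment s→c→e→f→t: bottleneck 5, flow now 16.
Augment s→c→e→f→d→g→t: bottleneck 3, flow now 19. (uses reverse residual edge)
No augmenting path remains; maximum flow = 19.
In the residual graph, reachable from s: {s, b, c}.
Min-cut edges: s→a (4), b→d (7), c→e (8); capacity 4 + 7 + 8 = 19.
This cut is saturated, so no flow can exceed 19.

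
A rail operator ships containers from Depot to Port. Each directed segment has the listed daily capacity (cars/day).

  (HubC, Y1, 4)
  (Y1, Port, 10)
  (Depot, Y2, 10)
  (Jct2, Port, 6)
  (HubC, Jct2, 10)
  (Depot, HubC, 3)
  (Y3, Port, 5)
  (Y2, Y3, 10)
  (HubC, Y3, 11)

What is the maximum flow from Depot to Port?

8

Augment Depot→HubC→Y3→Port: bottleneck 3, flow now 3.
Augment Depot→Y2→Y3→Port: bottleneck 2, flow now 5.
Augment Depot→Y2→Y3→HubC→Jct2→Port: bottleneck 3, flow now 8. (uses reverse residual edge)
No augmenting path remains; maximum flow = 8.
In the residual graph, reachable from Depot: {Depot, Y2, Y3}.
Min-cut edges: Depot→HubC (3), Y3→Port (5); capacity 3 + 5 = 8.
This cut is saturated, so no flow can exceed 8.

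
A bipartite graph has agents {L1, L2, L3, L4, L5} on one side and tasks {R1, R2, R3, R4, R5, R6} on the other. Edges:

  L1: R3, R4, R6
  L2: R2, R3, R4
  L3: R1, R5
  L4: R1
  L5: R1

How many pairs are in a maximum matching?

Unit-capacity flow: source→left, listed edges, right→sink; max matching = max flow.
Augmenting path L1→R3 (+1); matched 1.
Augmenting path L2→R2 (+1); matched 2.
Augmenting path L3→R1 (+1); matched 3.
Augmenting path L4→R1→L3→R5 (+1); matched 4.
No augmenting path remains; maximum matching = 4.
König certificate: {L1, L2, L3, R1} is a vertex cover of size 4 (every listed pair touches it), so no matching can be larger.

4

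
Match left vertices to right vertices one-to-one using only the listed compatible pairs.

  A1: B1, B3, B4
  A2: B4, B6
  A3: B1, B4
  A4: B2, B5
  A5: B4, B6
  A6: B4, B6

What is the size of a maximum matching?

Unit-capacity flow: source→left, listed edges, right→sink; max matching = max flow.
Augmenting path A1→B1 (+1); matched 1.
Augmenting path A2→B4 (+1); matched 2.
Augmenting path A4→B2 (+1); matched 3.
Augmenting path A5→B6 (+1); matched 4.
Augmenting path A3→B1→A1→B3 (+1); matched 5.
No augmenting path remains; maximum matching = 5.
König certificate: {A1, A3, A4, B4, B6} is a vertex cover of size 5 (every listed pair touches it), so no matching can be larger.

5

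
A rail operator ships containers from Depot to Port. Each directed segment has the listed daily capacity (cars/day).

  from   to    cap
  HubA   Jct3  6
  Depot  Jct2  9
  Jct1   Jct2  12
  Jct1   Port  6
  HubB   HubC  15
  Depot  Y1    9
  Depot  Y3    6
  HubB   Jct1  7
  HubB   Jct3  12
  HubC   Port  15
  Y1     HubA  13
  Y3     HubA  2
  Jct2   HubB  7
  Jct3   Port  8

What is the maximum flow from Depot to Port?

Augment Depot→Y3→HubA→Jct3→Port: bottleneck 2, flow now 2.
Augment Depot→Jct2→HubB→Jct1→Port: bottleneck 6, flow now 8.
Augment Depot→Jct2→HubB→HubC→Port: bottleneck 1, flow now 9.
Augment Depot→Y1→HubA→Jct3→Port: bottleneck 4, flow now 13.
No augmenting path remains; maximum flow = 13.
In the residual graph, reachable from Depot: {Depot, Y3, Jct2, Y1, HubA}.
Min-cut edges: Jct2→HubB (7), HubA→Jct3 (6); capacity 7 + 6 = 13.
This cut is saturated, so no flow can exceed 13.

13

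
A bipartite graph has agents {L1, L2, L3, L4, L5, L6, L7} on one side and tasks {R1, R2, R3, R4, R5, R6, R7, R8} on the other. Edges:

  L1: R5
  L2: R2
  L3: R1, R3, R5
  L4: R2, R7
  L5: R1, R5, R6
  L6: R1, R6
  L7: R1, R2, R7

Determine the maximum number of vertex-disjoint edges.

6

Unit-capacity flow: source→left, listed edges, right→sink; max matching = max flow.
Augmenting path L1→R5 (+1); matched 1.
Augmenting path L2→R2 (+1); matched 2.
Augmenting path L3→R1 (+1); matched 3.
Augmenting path L4→R7 (+1); matched 4.
Augmenting path L5→R6 (+1); matched 5.
Augmenting path L6→R1→L3→R3 (+1); matched 6.
No augmenting path remains; maximum matching = 6.
König certificate: {L3, R1, R2, R5, R6, R7} is a vertex cover of size 6 (every listed pair touches it), so no matching can be larger.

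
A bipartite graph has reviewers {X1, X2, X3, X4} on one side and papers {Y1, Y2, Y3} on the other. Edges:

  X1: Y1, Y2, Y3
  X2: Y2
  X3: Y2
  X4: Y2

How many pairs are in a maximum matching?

2

Unit-capacity flow: source→left, listed edges, right→sink; max matching = max flow.
Augmenting path X1→Y1 (+1); matched 1.
Augmenting path X2→Y2 (+1); matched 2.
No augmenting path remains; maximum matching = 2.
König certificate: {X1, Y2} is a vertex cover of size 2 (every listed pair touches it), so no matching can be larger.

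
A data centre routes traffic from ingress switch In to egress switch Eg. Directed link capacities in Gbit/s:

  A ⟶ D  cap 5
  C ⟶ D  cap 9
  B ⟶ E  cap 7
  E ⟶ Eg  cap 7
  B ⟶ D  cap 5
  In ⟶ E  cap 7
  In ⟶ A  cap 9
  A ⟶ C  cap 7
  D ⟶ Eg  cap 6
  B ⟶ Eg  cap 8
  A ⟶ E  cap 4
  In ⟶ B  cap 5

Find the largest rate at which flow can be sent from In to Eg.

18

Augment In→B→Eg: bottleneck 5, flow now 5.
Augment In→E→Eg: bottleneck 7, flow now 12.
Augment In→A→D→Eg: bottleneck 5, flow now 17.
Augment In→A→C→D→Eg: bottleneck 1, flow now 18.
No augmenting path remains; maximum flow = 18.
In the residual graph, reachable from In: {In, A, C, D, E}.
Min-cut edges: In→B (5), D→Eg (6), E→Eg (7); capacity 5 + 6 + 7 = 18.
This cut is saturated, so no flow can exceed 18.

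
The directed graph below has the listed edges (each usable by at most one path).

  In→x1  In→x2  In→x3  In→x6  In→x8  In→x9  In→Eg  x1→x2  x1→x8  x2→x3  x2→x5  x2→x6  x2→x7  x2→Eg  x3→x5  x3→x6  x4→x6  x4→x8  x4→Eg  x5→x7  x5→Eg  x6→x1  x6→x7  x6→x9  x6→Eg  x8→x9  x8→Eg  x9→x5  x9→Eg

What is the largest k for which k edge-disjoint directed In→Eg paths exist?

6

Assign every edge capacity 1; by Menger, the answer equals the max flow.
Path In→Eg (+1); total 1.
Path In→x2→Eg (+1); total 2.
Path In→x6→Eg (+1); total 3.
Path In→x8→Eg (+1); total 4.
Path In→x9→Eg (+1); total 5.
Path In→x3→x5→Eg (+1); total 6.
No residual In→Eg path; max flow = 6.
Certifying cut of size 6: {In→Eg, x2→Eg, x5→Eg, x6→Eg, x8→Eg, x9→Eg}.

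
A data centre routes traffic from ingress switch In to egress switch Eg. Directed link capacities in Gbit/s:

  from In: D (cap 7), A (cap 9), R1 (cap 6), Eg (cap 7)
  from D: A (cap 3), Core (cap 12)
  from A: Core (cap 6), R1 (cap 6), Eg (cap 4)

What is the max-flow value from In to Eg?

Augment In→Eg: bottleneck 7, flow now 7.
Augment In→A→Eg: bottleneck 4, flow now 11.
No augmenting path remains; maximum flow = 11.
In the residual graph, reachable from In: {In, D, A, Core, R1}.
Min-cut edges: In→Eg (7), A→Eg (4); capacity 7 + 4 = 11.
This cut is saturated, so no flow can exceed 11.

11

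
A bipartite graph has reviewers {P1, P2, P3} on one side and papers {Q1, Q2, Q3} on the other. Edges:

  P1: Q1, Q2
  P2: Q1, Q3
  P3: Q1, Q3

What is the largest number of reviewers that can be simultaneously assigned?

3

Unit-capacity flow: source→left, listed edges, right→sink; max matching = max flow.
Augmenting path P1→Q1 (+1); matched 1.
Augmenting path P2→Q3 (+1); matched 2.
Augmenting path P3→Q1→P1→Q2 (+1); matched 3.
No augmenting path remains; maximum matching = 3.
König certificate: {P1, P2, P3} is a vertex cover of size 3 (every listed pair touches it), so no matching can be larger.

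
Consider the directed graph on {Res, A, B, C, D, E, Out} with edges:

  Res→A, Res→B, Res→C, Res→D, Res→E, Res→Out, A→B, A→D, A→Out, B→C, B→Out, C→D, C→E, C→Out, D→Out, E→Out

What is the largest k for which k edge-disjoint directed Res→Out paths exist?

6

Assign every edge capacity 1; by Menger, the answer equals the max flow.
Path Res→Out (+1); total 1.
Path Res→A→Out (+1); total 2.
Path Res→B→Out (+1); total 3.
Path Res→C→Out (+1); total 4.
Path Res→D→Out (+1); total 5.
Path Res→E→Out (+1); total 6.
No residual Res→Out path; max flow = 6.
Certifying cut of size 6: {Res→A, Res→B, Res→C, Res→D, Res→E, Res→Out}.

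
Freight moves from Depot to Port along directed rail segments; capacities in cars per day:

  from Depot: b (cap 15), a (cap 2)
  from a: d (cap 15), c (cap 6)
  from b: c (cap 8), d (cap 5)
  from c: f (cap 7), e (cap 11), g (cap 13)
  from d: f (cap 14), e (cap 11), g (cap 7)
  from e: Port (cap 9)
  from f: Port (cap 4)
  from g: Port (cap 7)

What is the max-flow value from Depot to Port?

15

Augment Depot→a→c→e→Port: bottleneck 2, flow now 2.
Augment Depot→b→c→e→Port: bottleneck 7, flow now 9.
Augment Depot→b→c→f→Port: bottleneck 1, flow now 10.
Augment Depot→b→d→f→Port: bottleneck 3, flow now 13.
Augment Depot→b→d→g→Port: bottleneck 2, flow now 15.
No augmenting path remains; maximum flow = 15.
In the residual graph, reachable from Depot: {Depot, b}.
Min-cut edges: Depot→a (2), b→c (8), b→d (5); capacity 2 + 8 + 5 = 15.
This cut is saturated, so no flow can exceed 15.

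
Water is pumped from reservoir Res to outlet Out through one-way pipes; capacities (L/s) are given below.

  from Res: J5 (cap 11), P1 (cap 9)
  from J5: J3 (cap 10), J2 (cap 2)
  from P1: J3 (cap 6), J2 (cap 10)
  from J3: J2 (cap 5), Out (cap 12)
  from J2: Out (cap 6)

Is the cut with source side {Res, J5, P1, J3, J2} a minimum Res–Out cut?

Yes — it is a minimum cut (capacity 18).

Given cut capacity: 12 + 6 = 18.
Augment Res→J5→J3→Out: bottleneck 10, flow now 10.
Augment Res→J5→J2→Out: bottleneck 1, flow now 11.
Augment Res→P1→J3→Out: bottleneck 2, flow now 13.
Augment Res→P1→J2→Out: bottleneck 5, flow now 18.
No augmenting path remains; maximum flow = 18.
Cut capacity 18 equals the max flow, so it is a minimum cut.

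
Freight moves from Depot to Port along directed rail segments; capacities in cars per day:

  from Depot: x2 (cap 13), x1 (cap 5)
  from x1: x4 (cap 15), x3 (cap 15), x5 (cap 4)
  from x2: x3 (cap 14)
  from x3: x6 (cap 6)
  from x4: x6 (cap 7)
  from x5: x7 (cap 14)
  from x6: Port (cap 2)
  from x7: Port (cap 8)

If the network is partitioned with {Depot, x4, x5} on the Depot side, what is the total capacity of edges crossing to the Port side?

39

Edges leaving {Depot, x4, x5}: Depot→x1 (5), Depot→x2 (13), x4→x6 (7), x5→x7 (14).
Cut capacity = 5 + 13 + 7 + 14 = 39.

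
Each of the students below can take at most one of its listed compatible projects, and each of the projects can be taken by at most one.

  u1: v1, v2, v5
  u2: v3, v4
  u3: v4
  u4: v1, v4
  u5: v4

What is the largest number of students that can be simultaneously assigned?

4

Unit-capacity flow: source→left, listed edges, right→sink; max matching = max flow.
Augmenting path u1→v1 (+1); matched 1.
Augmenting path u2→v3 (+1); matched 2.
Augmenting path u3→v4 (+1); matched 3.
Augmenting path u4→v1→u1→v2 (+1); matched 4.
No augmenting path remains; maximum matching = 4.
König certificate: {u1, u2, u4, v4} is a vertex cover of size 4 (every listed pair touches it), so no matching can be larger.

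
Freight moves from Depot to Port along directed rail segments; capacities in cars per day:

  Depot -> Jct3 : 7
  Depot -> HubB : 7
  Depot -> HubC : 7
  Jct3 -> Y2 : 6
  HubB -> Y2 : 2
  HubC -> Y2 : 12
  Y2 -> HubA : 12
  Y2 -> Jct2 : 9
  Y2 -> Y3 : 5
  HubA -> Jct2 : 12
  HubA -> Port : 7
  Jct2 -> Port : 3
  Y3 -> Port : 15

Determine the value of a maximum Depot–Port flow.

Augment Depot→Jct3→Y2→HubA→Port: bottleneck 6, flow now 6.
Augment Depot→HubB→Y2→HubA→Port: bottleneck 1, flow now 7.
Augment Depot→HubB→Y2→Jct2→Port: bottleneck 1, flow now 8.
Augment Depot→HubC→Y2→Jct2→Port: bottleneck 2, flow now 10.
Augment Depot→HubC→Y2→Y3→Port: bottleneck 5, flow now 15.
No augmenting path remains; maximum flow = 15.
In the residual graph, reachable from Depot: {Depot, Jct3, HubB}.
Min-cut edges: Depot→HubC (7), Jct3→Y2 (6), HubB→Y2 (2); capacity 7 + 6 + 2 = 15.
This cut is saturated, so no flow can exceed 15.

15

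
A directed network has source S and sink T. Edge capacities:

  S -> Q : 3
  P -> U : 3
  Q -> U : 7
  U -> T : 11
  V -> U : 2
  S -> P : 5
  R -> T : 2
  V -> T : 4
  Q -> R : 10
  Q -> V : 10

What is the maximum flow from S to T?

Augment S→P→U→T: bottleneck 3, flow now 3.
Augment S→Q→R→T: bottleneck 2, flow now 5.
Augment S→Q→U→T: bottleneck 1, flow now 6.
No augmenting path remains; maximum flow = 6.
In the residual graph, reachable from S: {S, P}.
Min-cut edges: S→Q (3), P→U (3); capacity 3 + 3 = 6.
This cut is saturated, so no flow can exceed 6.

6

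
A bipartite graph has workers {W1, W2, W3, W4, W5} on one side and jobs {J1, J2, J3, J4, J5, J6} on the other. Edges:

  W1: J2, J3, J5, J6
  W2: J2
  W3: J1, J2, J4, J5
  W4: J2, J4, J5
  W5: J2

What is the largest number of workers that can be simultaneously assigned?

Unit-capacity flow: source→left, listed edges, right→sink; max matching = max flow.
Augmenting path W1→J2 (+1); matched 1.
Augmenting path W3→J1 (+1); matched 2.
Augmenting path W4→J4 (+1); matched 3.
Augmenting path W2→J2→W1→J3 (+1); matched 4.
No augmenting path remains; maximum matching = 4.
König certificate: {W1, W3, W4, J2} is a vertex cover of size 4 (every listed pair touches it), so no matching can be larger.

4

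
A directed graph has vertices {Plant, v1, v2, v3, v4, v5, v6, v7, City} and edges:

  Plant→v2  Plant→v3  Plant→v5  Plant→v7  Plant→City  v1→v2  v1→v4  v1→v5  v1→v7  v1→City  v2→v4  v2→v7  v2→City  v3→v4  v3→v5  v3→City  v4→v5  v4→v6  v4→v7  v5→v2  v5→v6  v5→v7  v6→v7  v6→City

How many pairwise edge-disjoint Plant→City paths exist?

4

Assign every edge capacity 1; by Menger, the answer equals the max flow.
Path Plant→City (+1); total 1.
Path Plant→v2→City (+1); total 2.
Path Plant→v3→City (+1); total 3.
Path Plant→v5→v6→City (+1); total 4.
No residual Plant→City path; max flow = 4.
Certifying cut of size 4: {Plant→City, Plant→v2, Plant→v3, Plant→v5}.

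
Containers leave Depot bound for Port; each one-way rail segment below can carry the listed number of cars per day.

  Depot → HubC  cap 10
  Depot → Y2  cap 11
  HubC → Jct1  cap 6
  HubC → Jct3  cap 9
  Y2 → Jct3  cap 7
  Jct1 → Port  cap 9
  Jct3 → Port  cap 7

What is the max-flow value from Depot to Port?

Augment Depot→HubC→Jct1→Port: bottleneck 6, flow now 6.
Augment Depot→HubC→Jct3→Port: bottleneck 4, flow now 10.
Augment Depot→Y2→Jct3→Port: bottleneck 3, flow now 13.
No augmenting path remains; maximum flow = 13.
In the residual graph, reachable from Depot: {Depot, HubC, Y2, Jct3}.
Min-cut edges: HubC→Jct1 (6), Jct3→Port (7); capacity 6 + 7 = 13.
This cut is saturated, so no flow can exceed 13.

13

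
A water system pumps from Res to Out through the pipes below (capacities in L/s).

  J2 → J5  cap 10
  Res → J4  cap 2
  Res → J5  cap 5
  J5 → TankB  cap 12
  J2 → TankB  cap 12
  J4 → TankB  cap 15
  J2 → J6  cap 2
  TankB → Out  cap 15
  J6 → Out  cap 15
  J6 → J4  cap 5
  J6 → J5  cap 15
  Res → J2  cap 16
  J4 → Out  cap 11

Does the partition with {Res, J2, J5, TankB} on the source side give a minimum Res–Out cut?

Given cut capacity: 2 + 2 + 15 = 19.
Augment Res→J4→Out: bottleneck 2, flow now 2.
Augment Res→J2→J6→Out: bottleneck 2, flow now 4.
Augment Res→J2→TankB→Out: bottleneck 12, flow now 16.
Augment Res→J5→TankB→Out: bottleneck 3, flow now 19.
No augmenting path remains; maximum flow = 19.
Cut capacity 19 equals the max flow, so it is a minimum cut.

Yes — it is a minimum cut (capacity 19).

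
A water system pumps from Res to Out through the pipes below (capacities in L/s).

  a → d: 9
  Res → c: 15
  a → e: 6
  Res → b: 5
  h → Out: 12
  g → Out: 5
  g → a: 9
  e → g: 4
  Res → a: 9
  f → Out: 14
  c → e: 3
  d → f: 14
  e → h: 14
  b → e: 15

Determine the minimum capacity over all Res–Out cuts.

17

Augment Res→a→d→f→Out: bottleneck 9, flow now 9.
Augment Res→b→e→g→Out: bottleneck 4, flow now 13.
Augment Res→b→e→h→Out: bottleneck 1, flow now 14.
Augment Res→c→e→h→Out: bottleneck 3, flow now 17.
No augmenting path remains; maximum flow = 17.
By max-flow min-cut, the minimum cut capacity equals the max flow.
In the residual graph, reachable from Res: {Res, c}.
Min-cut edges: Res→a (9), Res→b (5), c→e (3); capacity 9 + 5 + 3 = 17.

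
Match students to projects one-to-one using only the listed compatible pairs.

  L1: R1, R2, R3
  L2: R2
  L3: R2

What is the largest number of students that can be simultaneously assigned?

2

Unit-capacity flow: source→left, listed edges, right→sink; max matching = max flow.
Augmenting path L1→R1 (+1); matched 1.
Augmenting path L2→R2 (+1); matched 2.
No augmenting path remains; maximum matching = 2.
König certificate: {L1, R2} is a vertex cover of size 2 (every listed pair touches it), so no matching can be larger.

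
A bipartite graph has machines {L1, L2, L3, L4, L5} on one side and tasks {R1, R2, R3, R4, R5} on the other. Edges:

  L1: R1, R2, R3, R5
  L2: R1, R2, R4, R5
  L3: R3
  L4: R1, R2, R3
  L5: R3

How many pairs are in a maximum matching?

4

Unit-capacity flow: source→left, listed edges, right→sink; max matching = max flow.
Augmenting path L1→R1 (+1); matched 1.
Augmenting path L2→R2 (+1); matched 2.
Augmenting path L3→R3 (+1); matched 3.
Augmenting path L4→R1→L1→R5 (+1); matched 4.
No augmenting path remains; maximum matching = 4.
König certificate: {L1, L2, L4, R3} is a vertex cover of size 4 (every listed pair touches it), so no matching can be larger.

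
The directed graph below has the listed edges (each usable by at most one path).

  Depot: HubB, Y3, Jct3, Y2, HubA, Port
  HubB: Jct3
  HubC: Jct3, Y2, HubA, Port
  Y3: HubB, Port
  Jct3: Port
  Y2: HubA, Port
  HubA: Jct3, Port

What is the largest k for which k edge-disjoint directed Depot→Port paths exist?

Assign every edge capacity 1; by Menger, the answer equals the max flow.
Path Depot→Port (+1); total 1.
Path Depot→Y3→Port (+1); total 2.
Path Depot→Jct3→Port (+1); total 3.
Path Depot→Y2→Port (+1); total 4.
Path Depot→HubA→Port (+1); total 5.
No residual Depot→Port path; max flow = 5.
Certifying cut of size 5: {Depot→HubA, Depot→Port, Depot→Y2, Depot→Y3, Jct3→Port}.

5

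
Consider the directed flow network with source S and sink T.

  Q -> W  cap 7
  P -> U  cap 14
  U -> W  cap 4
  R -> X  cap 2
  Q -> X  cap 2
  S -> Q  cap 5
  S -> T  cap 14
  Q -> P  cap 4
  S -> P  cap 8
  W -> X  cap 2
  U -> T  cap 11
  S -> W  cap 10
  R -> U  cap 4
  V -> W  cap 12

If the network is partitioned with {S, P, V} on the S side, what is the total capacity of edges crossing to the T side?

55

Edges leaving {S, P, V}: S→Q (5), S→W (10), S→T (14), P→U (14), V→W (12).
Cut capacity = 5 + 10 + 14 + 14 + 12 = 55.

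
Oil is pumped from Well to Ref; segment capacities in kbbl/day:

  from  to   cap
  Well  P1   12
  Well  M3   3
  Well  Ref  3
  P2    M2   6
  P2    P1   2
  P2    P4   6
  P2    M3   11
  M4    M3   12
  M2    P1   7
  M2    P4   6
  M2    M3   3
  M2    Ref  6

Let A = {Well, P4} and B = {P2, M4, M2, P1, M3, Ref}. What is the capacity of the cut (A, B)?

Edges leaving {Well, P4}: Well→P1 (12), Well→M3 (3), Well→Ref (3).
Cut capacity = 12 + 3 + 3 = 18.

18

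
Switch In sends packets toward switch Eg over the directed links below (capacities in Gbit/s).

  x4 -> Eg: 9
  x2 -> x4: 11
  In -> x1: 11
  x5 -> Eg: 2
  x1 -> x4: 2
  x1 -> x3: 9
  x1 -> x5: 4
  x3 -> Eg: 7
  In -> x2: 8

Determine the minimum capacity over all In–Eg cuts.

18

Augment In→x1→x3→Eg: bottleneck 7, flow now 7.
Augment In→x1→x4→Eg: bottleneck 2, flow now 9.
Augment In→x1→x5→Eg: bottleneck 2, flow now 11.
Augment In→x2→x4→Eg: bottleneck 7, flow now 18.
No augmenting path remains; maximum flow = 18.
By max-flow min-cut, the minimum cut capacity equals the max flow.
In the residual graph, reachable from In: {In, x1, x2, x3, x4, x5}.
Min-cut edges: x3→Eg (7), x4→Eg (9), x5→Eg (2); capacity 7 + 9 + 2 = 18.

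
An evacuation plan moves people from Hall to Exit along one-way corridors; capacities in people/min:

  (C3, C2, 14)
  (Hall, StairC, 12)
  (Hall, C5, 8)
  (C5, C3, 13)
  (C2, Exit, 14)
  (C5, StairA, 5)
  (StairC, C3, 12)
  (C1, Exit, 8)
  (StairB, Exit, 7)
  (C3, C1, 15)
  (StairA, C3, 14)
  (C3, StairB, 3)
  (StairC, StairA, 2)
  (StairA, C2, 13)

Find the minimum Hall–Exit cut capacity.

20

Augment Hall→C5→StairA→C2→Exit: bottleneck 5, flow now 5.
Augment Hall→C5→C3→C1→Exit: bottleneck 3, flow now 8.
Augment Hall→StairC→StairA→C2→Exit: bottleneck 2, flow now 10.
Augment Hall→StairC→C3→C1→Exit: bottleneck 5, flow now 15.
Augment Hall→StairC→C3→StairB→Exit: bottleneck 3, flow now 18.
Augment Hall→StairC→C3→C2→Exit: bottleneck 2, flow now 20.
No augmenting path remains; maximum flow = 20.
By max-flow min-cut, the minimum cut capacity equals the max flow.
In the residual graph, reachable from Hall: {Hall}.
Min-cut edges: Hall→C5 (8), Hall→StairC (12); capacity 8 + 12 = 20.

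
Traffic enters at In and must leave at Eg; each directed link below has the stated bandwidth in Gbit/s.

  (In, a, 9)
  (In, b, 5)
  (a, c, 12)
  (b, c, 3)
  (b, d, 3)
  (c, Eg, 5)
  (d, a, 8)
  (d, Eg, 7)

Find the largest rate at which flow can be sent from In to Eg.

Augment In→a→c→Eg: bottleneck 5, flow now 5.
Augment In→b→d→Eg: bottleneck 3, flow now 8.
No augmenting path remains; maximum flow = 8.
In the residual graph, reachable from In: {In, a, b, c}.
Min-cut edges: b→d (3), c→Eg (5); capacity 3 + 5 = 8.
This cut is saturated, so no flow can exceed 8.

8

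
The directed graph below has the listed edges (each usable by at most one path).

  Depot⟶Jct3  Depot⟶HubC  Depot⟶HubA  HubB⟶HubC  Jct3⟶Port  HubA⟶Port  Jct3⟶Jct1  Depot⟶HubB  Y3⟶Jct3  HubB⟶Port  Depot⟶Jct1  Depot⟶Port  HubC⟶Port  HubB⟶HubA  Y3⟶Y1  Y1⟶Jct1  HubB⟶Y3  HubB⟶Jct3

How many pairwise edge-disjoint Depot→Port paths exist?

Assign every edge capacity 1; by Menger, the answer equals the max flow.
Path Depot→Port (+1); total 1.
Path Depot→HubB→Port (+1); total 2.
Path Depot→HubA→Port (+1); total 3.
Path Depot→Jct3→Port (+1); total 4.
Path Depot→HubC→Port (+1); total 5.
No residual Depot→Port path; max flow = 5.
Certifying cut of size 5: {Depot→HubA, Depot→HubB, Depot→HubC, Depot→Jct3, Depot→Port}.

5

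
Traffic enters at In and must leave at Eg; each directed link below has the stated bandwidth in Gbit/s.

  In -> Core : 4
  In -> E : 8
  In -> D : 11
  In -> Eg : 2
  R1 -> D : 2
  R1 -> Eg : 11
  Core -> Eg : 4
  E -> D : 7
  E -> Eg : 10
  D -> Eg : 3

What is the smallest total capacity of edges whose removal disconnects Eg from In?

Augment In→Eg: bottleneck 2, flow now 2.
Augment In→Core→Eg: bottleneck 4, flow now 6.
Augment In→E→Eg: bottleneck 8, flow now 14.
Augment In→D→Eg: bottleneck 3, flow now 17.
No augmenting path remains; maximum flow = 17.
By max-flow min-cut, the minimum cut capacity equals the max flow.
In the residual graph, reachable from In: {In, D}.
Min-cut edges: In→Core (4), In→E (8), In→Eg (2), D→Eg (3); capacity 4 + 8 + 2 + 3 = 17.

17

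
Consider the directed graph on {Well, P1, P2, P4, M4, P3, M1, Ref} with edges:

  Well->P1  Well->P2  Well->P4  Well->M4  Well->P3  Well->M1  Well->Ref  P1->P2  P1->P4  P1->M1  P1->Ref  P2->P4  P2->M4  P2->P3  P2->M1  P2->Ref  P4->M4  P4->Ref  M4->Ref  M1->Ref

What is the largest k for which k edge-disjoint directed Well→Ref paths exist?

6

Assign every edge capacity 1; by Menger, the answer equals the max flow.
Path Well→Ref (+1); total 1.
Path Well→P1→Ref (+1); total 2.
Path Well→P2→Ref (+1); total 3.
Path Well→P4→Ref (+1); total 4.
Path Well→M4→Ref (+1); total 5.
Path Well→M1→Ref (+1); total 6.
No residual Well→Ref path; max flow = 6.
Certifying cut of size 6: {Well→M1, Well→M4, Well→P1, Well→P2, Well→P4, Well→Ref}.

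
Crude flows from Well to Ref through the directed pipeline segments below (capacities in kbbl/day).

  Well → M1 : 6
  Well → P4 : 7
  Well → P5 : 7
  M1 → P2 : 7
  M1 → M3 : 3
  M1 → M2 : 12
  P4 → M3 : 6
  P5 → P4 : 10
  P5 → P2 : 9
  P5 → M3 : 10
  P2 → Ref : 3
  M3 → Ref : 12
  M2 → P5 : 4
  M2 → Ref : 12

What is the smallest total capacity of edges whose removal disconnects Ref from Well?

19

Augment Well→M1→P2→Ref: bottleneck 3, flow now 3.
Augment Well→M1→M3→Ref: bottleneck 3, flow now 6.
Augment Well→P4→M3→Ref: bottleneck 6, flow now 12.
Augment Well→P5→M3→Ref: bottleneck 3, flow now 15.
Augment Well→P5→P2→M1→M2→Ref: bottleneck 3, flow now 18. (uses reverse residual edge)
Augment Well→P5→M3→M1→M2→Ref: bottleneck 1, flow now 19. (uses reverse residual edge)
No augmenting path remains; maximum flow = 19.
By max-flow min-cut, the minimum cut capacity equals the max flow.
In the residual graph, reachable from Well: {Well, P4}.
Min-cut edges: Well→M1 (6), Well→P5 (7), P4→M3 (6); capacity 6 + 7 + 6 = 19.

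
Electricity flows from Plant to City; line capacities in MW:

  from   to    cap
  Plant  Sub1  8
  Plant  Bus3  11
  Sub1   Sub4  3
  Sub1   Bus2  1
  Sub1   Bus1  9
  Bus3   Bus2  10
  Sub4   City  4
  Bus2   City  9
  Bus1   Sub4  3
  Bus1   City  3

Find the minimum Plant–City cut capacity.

16

Augment Plant→Sub1→Sub4→City: bottleneck 3, flow now 3.
Augment Plant→Sub1→Bus2→City: bottleneck 1, flow now 4.
Augment Plant→Sub1→Bus1→City: bottleneck 3, flow now 7.
Augment Plant→Bus3→Bus2→City: bottleneck 8, flow now 15.
Augment Plant→Sub1→Bus1→Sub4→City: bottleneck 1, flow now 16.
No augmenting path remains; maximum flow = 16.
By max-flow min-cut, the minimum cut capacity equals the max flow.
In the residual graph, reachable from Plant: {Plant, Sub1, Bus3, Sub4, Bus2, Bus1}.
Min-cut edges: Sub4→City (4), Bus2→City (9), Bus1→City (3); capacity 4 + 9 + 3 = 16.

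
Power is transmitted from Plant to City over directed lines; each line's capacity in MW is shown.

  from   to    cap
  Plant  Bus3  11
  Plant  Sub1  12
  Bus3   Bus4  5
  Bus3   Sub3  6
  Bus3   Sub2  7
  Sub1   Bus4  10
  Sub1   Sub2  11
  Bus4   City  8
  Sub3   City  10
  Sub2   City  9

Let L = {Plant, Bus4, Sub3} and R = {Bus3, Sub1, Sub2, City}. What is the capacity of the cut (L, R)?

41

Edges leaving {Plant, Bus4, Sub3}: Plant→Bus3 (11), Plant→Sub1 (12), Bus4→City (8), Sub3→City (10).
Cut capacity = 11 + 12 + 8 + 10 = 41.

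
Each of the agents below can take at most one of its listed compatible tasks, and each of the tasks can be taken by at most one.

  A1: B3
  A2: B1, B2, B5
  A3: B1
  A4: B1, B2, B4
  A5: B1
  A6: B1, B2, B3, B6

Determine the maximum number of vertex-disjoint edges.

Unit-capacity flow: source→left, listed edges, right→sink; max matching = max flow.
Augmenting path A1→B3 (+1); matched 1.
Augmenting path A2→B1 (+1); matched 2.
Augmenting path A4→B2 (+1); matched 3.
Augmenting path A6→B6 (+1); matched 4.
Augmenting path A3→B1→A2→B5 (+1); matched 5.
No augmenting path remains; maximum matching = 5.
König certificate: {A1, A2, A4, A6, B1} is a vertex cover of size 5 (every listed pair touches it), so no matching can be larger.

5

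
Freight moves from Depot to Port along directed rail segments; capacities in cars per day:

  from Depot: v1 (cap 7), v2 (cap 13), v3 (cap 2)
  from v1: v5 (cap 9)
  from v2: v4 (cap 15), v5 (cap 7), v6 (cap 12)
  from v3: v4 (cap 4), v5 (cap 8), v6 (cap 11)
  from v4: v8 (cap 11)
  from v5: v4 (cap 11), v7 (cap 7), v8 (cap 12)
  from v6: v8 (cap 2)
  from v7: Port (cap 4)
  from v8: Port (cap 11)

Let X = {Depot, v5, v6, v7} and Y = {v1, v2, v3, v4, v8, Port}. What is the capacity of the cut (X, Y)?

Edges leaving {Depot, v5, v6, v7}: Depot→v1 (7), Depot→v2 (13), Depot→v3 (2), v5→v4 (11), v5→v8 (12), v6→v8 (2), v7→Port (4).
Cut capacity = 7 + 13 + 2 + 11 + 12 + 2 + 4 = 51.

51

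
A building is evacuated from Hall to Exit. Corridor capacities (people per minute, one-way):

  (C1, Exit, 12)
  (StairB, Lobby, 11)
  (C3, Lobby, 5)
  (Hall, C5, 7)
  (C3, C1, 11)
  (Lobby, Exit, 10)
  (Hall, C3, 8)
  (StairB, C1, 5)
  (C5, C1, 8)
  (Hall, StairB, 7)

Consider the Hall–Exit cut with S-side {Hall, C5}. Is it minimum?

Given cut capacity: 8 + 7 + 8 = 23.
Augment Hall→C3→C1→Exit: bottleneck 8, flow now 8.
Augment Hall→StairB→C1→Exit: bottleneck 4, flow now 12.
Augment Hall→StairB→Lobby→Exit: bottleneck 3, flow now 15.
Augment Hall→C5→C1→C3→Lobby→Exit: bottleneck 5, flow now 20. (uses reverse residual edge)
Augment Hall→C5→C1→StairB→Lobby→Exit: bottleneck 2, flow now 22. (uses reverse residual edge)
No augmenting path remains; maximum flow = 22.
In the residual graph, reachable from Hall: {Hall}.
Min-cut edges: Hall→C3 (8), Hall→StairB (7), Hall→C5 (7); capacity 8 + 7 + 7 = 22.
Cut capacity 23 exceeds the max flow 22, so it is not minimum.

No — its capacity is 23, but the minimum cut has capacity 22.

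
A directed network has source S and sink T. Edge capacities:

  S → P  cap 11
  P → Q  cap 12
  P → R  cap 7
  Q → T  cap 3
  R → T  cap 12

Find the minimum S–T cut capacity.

10

Augment S→P→Q→T: bottleneck 3, flow now 3.
Augment S→P→R→T: bottleneck 7, flow now 10.
No augmenting path remains; maximum flow = 10.
By max-flow min-cut, the minimum cut capacity equals the max flow.
In the residual graph, reachable from S: {S, P, Q}.
Min-cut edges: P→R (7), Q→T (3); capacity 7 + 3 = 10.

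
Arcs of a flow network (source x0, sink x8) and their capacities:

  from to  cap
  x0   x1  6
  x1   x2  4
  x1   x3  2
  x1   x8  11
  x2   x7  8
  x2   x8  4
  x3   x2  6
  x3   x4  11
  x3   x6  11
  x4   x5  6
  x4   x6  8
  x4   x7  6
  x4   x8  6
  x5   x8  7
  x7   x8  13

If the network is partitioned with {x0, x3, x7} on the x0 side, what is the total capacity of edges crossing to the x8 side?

47

Edges leaving {x0, x3, x7}: x0→x1 (6), x3→x2 (6), x3→x4 (11), x3→x6 (11), x7→x8 (13).
Cut capacity = 6 + 6 + 11 + 11 + 13 = 47.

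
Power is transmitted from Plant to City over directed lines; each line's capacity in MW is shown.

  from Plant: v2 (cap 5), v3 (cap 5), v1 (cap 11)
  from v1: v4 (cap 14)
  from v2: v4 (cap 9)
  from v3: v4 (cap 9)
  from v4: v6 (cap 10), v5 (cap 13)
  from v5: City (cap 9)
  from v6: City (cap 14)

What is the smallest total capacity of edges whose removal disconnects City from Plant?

19

Augment Plant→v1→v4→v5→City: bottleneck 9, flow now 9.
Augment Plant→v1→v4→v6→City: bottleneck 2, flow now 11.
Augment Plant→v2→v4→v6→City: bottleneck 5, flow now 16.
Augment Plant→v3→v4→v6→City: bottleneck 3, flow now 19.
No augmenting path remains; maximum flow = 19.
By max-flow min-cut, the minimum cut capacity equals the max flow.
In the residual graph, reachable from Plant: {Plant, v1, v2, v3, v4, v5}.
Min-cut edges: v4→v6 (10), v5→City (9); capacity 10 + 9 = 19.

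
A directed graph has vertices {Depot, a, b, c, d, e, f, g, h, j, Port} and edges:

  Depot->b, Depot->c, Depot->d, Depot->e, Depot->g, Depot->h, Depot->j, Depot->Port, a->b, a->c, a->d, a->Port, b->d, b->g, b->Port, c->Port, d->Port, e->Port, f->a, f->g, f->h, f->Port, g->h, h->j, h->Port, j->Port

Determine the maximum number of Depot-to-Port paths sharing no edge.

7

Assign every edge capacity 1; by Menger, the answer equals the max flow.
Path Depot→Port (+1); total 1.
Path Depot→b→Port (+1); total 2.
Path Depot→c→Port (+1); total 3.
Path Depot→d→Port (+1); total 4.
Path Depot→e→Port (+1); total 5.
Path Depot→h→Port (+1); total 6.
Path Depot→j→Port (+1); total 7.
No residual Depot→Port path; max flow = 7.
Certifying cut of size 7: {Depot→Port, Depot→b, Depot→c, Depot→d, Depot→e, h→Port, j→Port}.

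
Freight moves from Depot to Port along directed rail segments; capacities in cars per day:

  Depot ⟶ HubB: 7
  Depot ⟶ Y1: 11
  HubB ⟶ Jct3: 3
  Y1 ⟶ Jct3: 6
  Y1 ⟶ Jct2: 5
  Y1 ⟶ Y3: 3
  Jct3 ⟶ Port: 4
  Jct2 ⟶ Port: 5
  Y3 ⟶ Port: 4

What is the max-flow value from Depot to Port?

12

Augment Depot→HubB→Jct3→Port: bottleneck 3, flow now 3.
Augment Depot→Y1→Jct3→Port: bottleneck 1, flow now 4.
Augment Depot→Y1→Jct2→Port: bottleneck 5, flow now 9.
Augment Depot→Y1→Y3→Port: bottleneck 3, flow now 12.
No augmenting path remains; maximum flow = 12.
In the residual graph, reachable from Depot: {Depot, HubB, Y1, Jct3}.
Min-cut edges: Y1→Jct2 (5), Y1→Y3 (3), Jct3→Port (4); capacity 5 + 3 + 4 = 12.
This cut is saturated, so no flow can exceed 12.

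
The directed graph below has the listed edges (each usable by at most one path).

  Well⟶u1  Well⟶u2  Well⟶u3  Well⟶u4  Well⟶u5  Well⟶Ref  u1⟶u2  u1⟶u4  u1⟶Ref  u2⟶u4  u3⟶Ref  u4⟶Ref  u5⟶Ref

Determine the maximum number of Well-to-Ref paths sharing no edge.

5

Assign every edge capacity 1; by Menger, the answer equals the max flow.
Path Well→Ref (+1); total 1.
Path Well→u1→Ref (+1); total 2.
Path Well→u3→Ref (+1); total 3.
Path Well→u4→Ref (+1); total 4.
Path Well→u5→Ref (+1); total 5.
No residual Well→Ref path; max flow = 5.
Certifying cut of size 5: {Well→Ref, Well→u1, Well→u3, Well→u5, u4→Ref}.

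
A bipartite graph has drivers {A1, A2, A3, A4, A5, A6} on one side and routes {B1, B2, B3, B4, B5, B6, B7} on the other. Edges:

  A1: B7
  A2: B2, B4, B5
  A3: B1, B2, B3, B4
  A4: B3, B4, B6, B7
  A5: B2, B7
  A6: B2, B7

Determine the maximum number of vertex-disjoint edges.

5

Unit-capacity flow: source→left, listed edges, right→sink; max matching = max flow.
Augmenting path A1→B7 (+1); matched 1.
Augmenting path A2→B2 (+1); matched 2.
Augmenting path A3→B1 (+1); matched 3.
Augmenting path A4→B3 (+1); matched 4.
Augmenting path A5→B2→A2→B4 (+1); matched 5.
No augmenting path remains; maximum matching = 5.
König certificate: {A2, A3, A4, B2, B7} is a vertex cover of size 5 (every listed pair touches it), so no matching can be larger.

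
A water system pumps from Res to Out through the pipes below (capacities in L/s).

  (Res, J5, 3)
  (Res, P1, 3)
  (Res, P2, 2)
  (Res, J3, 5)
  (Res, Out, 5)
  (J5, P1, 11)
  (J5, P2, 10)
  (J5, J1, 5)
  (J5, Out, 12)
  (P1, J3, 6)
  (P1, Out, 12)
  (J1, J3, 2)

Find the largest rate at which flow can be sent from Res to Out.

Augment Res→Out: bottleneck 5, flow now 5.
Augment Res→J5→Out: bottleneck 3, flow now 8.
Augment Res→P1→Out: bottleneck 3, flow now 11.
No augmenting path remains; maximum flow = 11.
In the residual graph, reachable from Res: {Res, P2, J3}.
Min-cut edges: Res→J5 (3), Res→P1 (3), Res→Out (5); capacity 3 + 3 + 5 = 11.
This cut is saturated, so no flow can exceed 11.

11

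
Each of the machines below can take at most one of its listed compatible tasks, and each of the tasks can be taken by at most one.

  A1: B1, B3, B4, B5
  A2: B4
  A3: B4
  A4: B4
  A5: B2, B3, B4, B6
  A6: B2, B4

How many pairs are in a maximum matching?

4

Unit-capacity flow: source→left, listed edges, right→sink; max matching = max flow.
Augmenting path A1→B1 (+1); matched 1.
Augmenting path A2→B4 (+1); matched 2.
Augmenting path A5→B2 (+1); matched 3.
Augmenting path A6→B2→A5→B3 (+1); matched 4.
No augmenting path remains; maximum matching = 4.
König certificate: {A1, A5, A6, B4} is a vertex cover of size 4 (every listed pair touches it), so no matching can be larger.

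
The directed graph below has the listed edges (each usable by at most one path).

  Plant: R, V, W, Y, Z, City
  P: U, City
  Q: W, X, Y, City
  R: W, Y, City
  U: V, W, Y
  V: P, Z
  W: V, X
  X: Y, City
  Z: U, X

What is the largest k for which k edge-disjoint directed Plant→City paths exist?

Assign every edge capacity 1; by Menger, the answer equals the max flow.
Path Plant→City (+1); total 1.
Path Plant→R→City (+1); total 2.
Path Plant→V→P→City (+1); total 3.
Path Plant→W→X→City (+1); total 4.
No residual Plant→City path; max flow = 4.
Certifying cut of size 4: {Plant→City, Plant→R, V→P, X→City}.

4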